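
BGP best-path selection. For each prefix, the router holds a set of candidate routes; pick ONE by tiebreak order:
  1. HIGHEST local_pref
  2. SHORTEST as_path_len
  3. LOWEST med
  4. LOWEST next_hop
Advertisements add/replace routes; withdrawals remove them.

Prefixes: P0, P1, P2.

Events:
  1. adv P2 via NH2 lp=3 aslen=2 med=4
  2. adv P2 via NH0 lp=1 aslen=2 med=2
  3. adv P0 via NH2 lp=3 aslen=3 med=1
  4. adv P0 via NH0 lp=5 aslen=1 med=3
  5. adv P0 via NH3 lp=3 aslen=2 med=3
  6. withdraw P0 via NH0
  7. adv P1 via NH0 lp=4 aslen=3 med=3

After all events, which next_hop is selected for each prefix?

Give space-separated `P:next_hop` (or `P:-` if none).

Op 1: best P0=- P1=- P2=NH2
Op 2: best P0=- P1=- P2=NH2
Op 3: best P0=NH2 P1=- P2=NH2
Op 4: best P0=NH0 P1=- P2=NH2
Op 5: best P0=NH0 P1=- P2=NH2
Op 6: best P0=NH3 P1=- P2=NH2
Op 7: best P0=NH3 P1=NH0 P2=NH2

Answer: P0:NH3 P1:NH0 P2:NH2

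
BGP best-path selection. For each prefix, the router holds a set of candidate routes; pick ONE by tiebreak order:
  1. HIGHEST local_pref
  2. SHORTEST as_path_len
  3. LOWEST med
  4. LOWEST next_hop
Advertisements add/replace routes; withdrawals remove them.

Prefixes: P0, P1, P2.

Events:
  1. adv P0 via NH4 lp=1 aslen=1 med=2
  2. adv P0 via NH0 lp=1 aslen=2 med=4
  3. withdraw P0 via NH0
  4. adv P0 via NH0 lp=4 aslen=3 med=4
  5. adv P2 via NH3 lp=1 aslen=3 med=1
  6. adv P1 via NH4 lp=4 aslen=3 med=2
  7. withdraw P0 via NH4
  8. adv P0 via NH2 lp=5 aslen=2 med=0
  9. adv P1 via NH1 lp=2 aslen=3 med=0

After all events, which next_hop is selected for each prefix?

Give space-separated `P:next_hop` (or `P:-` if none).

Answer: P0:NH2 P1:NH4 P2:NH3

Derivation:
Op 1: best P0=NH4 P1=- P2=-
Op 2: best P0=NH4 P1=- P2=-
Op 3: best P0=NH4 P1=- P2=-
Op 4: best P0=NH0 P1=- P2=-
Op 5: best P0=NH0 P1=- P2=NH3
Op 6: best P0=NH0 P1=NH4 P2=NH3
Op 7: best P0=NH0 P1=NH4 P2=NH3
Op 8: best P0=NH2 P1=NH4 P2=NH3
Op 9: best P0=NH2 P1=NH4 P2=NH3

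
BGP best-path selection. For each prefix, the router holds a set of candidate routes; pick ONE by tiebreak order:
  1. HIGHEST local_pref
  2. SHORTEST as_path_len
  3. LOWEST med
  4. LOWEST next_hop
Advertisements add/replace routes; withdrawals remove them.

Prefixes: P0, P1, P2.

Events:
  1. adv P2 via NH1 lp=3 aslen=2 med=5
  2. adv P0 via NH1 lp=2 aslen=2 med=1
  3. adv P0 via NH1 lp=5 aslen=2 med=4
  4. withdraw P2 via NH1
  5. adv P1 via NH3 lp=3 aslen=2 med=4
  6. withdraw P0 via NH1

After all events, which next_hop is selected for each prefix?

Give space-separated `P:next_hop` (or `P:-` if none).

Op 1: best P0=- P1=- P2=NH1
Op 2: best P0=NH1 P1=- P2=NH1
Op 3: best P0=NH1 P1=- P2=NH1
Op 4: best P0=NH1 P1=- P2=-
Op 5: best P0=NH1 P1=NH3 P2=-
Op 6: best P0=- P1=NH3 P2=-

Answer: P0:- P1:NH3 P2:-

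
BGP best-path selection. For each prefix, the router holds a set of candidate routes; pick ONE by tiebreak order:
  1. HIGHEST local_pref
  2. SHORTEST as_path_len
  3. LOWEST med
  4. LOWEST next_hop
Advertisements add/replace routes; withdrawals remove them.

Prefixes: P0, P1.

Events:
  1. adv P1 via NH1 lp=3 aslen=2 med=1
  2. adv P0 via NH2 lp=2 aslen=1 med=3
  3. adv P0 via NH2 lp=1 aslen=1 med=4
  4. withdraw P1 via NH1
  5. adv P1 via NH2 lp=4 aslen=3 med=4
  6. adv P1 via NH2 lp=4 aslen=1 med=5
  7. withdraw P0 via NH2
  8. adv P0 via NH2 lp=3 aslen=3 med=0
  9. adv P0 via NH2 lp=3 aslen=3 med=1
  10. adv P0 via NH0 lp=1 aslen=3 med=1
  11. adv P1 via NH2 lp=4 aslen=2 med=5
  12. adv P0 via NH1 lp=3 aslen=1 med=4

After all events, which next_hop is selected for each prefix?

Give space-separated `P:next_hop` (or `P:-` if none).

Answer: P0:NH1 P1:NH2

Derivation:
Op 1: best P0=- P1=NH1
Op 2: best P0=NH2 P1=NH1
Op 3: best P0=NH2 P1=NH1
Op 4: best P0=NH2 P1=-
Op 5: best P0=NH2 P1=NH2
Op 6: best P0=NH2 P1=NH2
Op 7: best P0=- P1=NH2
Op 8: best P0=NH2 P1=NH2
Op 9: best P0=NH2 P1=NH2
Op 10: best P0=NH2 P1=NH2
Op 11: best P0=NH2 P1=NH2
Op 12: best P0=NH1 P1=NH2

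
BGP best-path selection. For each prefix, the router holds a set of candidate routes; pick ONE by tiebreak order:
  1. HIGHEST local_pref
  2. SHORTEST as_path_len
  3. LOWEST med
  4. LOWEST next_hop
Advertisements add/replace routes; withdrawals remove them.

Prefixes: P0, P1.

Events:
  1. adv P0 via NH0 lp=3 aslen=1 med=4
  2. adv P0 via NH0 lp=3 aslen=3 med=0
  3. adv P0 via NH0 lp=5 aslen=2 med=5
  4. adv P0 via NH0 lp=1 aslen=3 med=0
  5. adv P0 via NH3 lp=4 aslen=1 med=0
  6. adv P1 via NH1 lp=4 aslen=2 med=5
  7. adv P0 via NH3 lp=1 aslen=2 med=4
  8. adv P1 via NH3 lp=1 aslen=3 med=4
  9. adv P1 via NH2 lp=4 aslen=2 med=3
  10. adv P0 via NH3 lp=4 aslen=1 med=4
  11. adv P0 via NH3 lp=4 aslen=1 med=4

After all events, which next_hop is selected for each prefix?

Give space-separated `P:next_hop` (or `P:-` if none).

Answer: P0:NH3 P1:NH2

Derivation:
Op 1: best P0=NH0 P1=-
Op 2: best P0=NH0 P1=-
Op 3: best P0=NH0 P1=-
Op 4: best P0=NH0 P1=-
Op 5: best P0=NH3 P1=-
Op 6: best P0=NH3 P1=NH1
Op 7: best P0=NH3 P1=NH1
Op 8: best P0=NH3 P1=NH1
Op 9: best P0=NH3 P1=NH2
Op 10: best P0=NH3 P1=NH2
Op 11: best P0=NH3 P1=NH2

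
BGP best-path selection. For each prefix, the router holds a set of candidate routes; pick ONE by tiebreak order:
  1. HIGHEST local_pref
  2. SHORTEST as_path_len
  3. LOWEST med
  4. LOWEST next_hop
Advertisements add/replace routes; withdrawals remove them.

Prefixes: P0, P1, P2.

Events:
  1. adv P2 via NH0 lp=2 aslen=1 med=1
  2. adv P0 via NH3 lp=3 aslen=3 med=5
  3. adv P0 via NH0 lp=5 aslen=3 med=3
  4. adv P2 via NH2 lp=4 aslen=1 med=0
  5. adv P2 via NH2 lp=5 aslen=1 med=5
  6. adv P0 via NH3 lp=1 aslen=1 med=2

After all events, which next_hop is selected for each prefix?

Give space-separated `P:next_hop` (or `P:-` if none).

Answer: P0:NH0 P1:- P2:NH2

Derivation:
Op 1: best P0=- P1=- P2=NH0
Op 2: best P0=NH3 P1=- P2=NH0
Op 3: best P0=NH0 P1=- P2=NH0
Op 4: best P0=NH0 P1=- P2=NH2
Op 5: best P0=NH0 P1=- P2=NH2
Op 6: best P0=NH0 P1=- P2=NH2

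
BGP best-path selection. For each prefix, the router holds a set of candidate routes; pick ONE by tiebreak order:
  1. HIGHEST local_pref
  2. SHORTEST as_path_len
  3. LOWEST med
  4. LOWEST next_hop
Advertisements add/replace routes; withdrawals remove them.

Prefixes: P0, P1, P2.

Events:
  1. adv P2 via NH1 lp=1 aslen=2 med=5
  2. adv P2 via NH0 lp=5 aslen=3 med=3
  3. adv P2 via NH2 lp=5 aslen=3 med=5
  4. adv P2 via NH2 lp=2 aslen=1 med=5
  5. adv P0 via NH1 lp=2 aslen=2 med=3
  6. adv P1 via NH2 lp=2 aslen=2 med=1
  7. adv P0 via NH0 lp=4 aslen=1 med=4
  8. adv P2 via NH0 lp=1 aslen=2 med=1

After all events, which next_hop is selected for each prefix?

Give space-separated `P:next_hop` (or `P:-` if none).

Answer: P0:NH0 P1:NH2 P2:NH2

Derivation:
Op 1: best P0=- P1=- P2=NH1
Op 2: best P0=- P1=- P2=NH0
Op 3: best P0=- P1=- P2=NH0
Op 4: best P0=- P1=- P2=NH0
Op 5: best P0=NH1 P1=- P2=NH0
Op 6: best P0=NH1 P1=NH2 P2=NH0
Op 7: best P0=NH0 P1=NH2 P2=NH0
Op 8: best P0=NH0 P1=NH2 P2=NH2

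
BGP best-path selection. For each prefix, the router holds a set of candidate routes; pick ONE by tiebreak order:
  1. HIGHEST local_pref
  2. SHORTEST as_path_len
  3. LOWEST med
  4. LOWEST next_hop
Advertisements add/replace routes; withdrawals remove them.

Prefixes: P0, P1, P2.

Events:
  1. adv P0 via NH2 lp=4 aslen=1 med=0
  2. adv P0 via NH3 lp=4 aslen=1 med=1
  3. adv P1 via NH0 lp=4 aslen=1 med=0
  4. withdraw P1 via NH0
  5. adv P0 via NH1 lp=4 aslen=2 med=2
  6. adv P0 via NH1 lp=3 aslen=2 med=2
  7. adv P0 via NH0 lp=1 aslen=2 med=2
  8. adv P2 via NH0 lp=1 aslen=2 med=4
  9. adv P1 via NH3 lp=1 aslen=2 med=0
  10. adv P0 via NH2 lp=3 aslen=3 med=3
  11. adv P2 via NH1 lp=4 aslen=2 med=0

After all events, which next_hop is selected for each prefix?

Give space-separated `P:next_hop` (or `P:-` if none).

Op 1: best P0=NH2 P1=- P2=-
Op 2: best P0=NH2 P1=- P2=-
Op 3: best P0=NH2 P1=NH0 P2=-
Op 4: best P0=NH2 P1=- P2=-
Op 5: best P0=NH2 P1=- P2=-
Op 6: best P0=NH2 P1=- P2=-
Op 7: best P0=NH2 P1=- P2=-
Op 8: best P0=NH2 P1=- P2=NH0
Op 9: best P0=NH2 P1=NH3 P2=NH0
Op 10: best P0=NH3 P1=NH3 P2=NH0
Op 11: best P0=NH3 P1=NH3 P2=NH1

Answer: P0:NH3 P1:NH3 P2:NH1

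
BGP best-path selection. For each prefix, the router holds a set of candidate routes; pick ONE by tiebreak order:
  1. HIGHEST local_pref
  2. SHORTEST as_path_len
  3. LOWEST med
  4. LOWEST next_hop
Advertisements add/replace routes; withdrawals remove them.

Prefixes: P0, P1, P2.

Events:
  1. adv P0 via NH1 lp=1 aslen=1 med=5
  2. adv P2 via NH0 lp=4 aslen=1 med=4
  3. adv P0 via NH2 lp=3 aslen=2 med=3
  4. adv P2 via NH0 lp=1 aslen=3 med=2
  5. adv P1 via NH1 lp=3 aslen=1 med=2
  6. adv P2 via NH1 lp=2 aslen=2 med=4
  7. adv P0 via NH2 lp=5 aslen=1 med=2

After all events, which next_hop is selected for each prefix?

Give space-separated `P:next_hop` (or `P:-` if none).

Op 1: best P0=NH1 P1=- P2=-
Op 2: best P0=NH1 P1=- P2=NH0
Op 3: best P0=NH2 P1=- P2=NH0
Op 4: best P0=NH2 P1=- P2=NH0
Op 5: best P0=NH2 P1=NH1 P2=NH0
Op 6: best P0=NH2 P1=NH1 P2=NH1
Op 7: best P0=NH2 P1=NH1 P2=NH1

Answer: P0:NH2 P1:NH1 P2:NH1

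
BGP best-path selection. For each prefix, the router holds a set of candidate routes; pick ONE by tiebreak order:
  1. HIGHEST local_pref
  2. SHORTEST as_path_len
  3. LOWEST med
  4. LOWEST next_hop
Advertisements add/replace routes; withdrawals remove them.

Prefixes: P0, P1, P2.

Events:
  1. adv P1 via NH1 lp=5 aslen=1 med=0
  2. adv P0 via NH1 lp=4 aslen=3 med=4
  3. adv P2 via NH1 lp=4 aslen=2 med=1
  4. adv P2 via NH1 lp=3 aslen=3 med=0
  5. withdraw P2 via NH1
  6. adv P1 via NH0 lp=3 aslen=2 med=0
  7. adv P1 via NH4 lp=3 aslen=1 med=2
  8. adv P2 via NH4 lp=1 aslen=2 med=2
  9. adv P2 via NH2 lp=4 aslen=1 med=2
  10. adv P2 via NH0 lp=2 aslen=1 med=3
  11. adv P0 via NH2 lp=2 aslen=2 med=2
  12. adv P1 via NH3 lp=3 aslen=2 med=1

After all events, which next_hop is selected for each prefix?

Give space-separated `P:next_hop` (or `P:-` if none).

Op 1: best P0=- P1=NH1 P2=-
Op 2: best P0=NH1 P1=NH1 P2=-
Op 3: best P0=NH1 P1=NH1 P2=NH1
Op 4: best P0=NH1 P1=NH1 P2=NH1
Op 5: best P0=NH1 P1=NH1 P2=-
Op 6: best P0=NH1 P1=NH1 P2=-
Op 7: best P0=NH1 P1=NH1 P2=-
Op 8: best P0=NH1 P1=NH1 P2=NH4
Op 9: best P0=NH1 P1=NH1 P2=NH2
Op 10: best P0=NH1 P1=NH1 P2=NH2
Op 11: best P0=NH1 P1=NH1 P2=NH2
Op 12: best P0=NH1 P1=NH1 P2=NH2

Answer: P0:NH1 P1:NH1 P2:NH2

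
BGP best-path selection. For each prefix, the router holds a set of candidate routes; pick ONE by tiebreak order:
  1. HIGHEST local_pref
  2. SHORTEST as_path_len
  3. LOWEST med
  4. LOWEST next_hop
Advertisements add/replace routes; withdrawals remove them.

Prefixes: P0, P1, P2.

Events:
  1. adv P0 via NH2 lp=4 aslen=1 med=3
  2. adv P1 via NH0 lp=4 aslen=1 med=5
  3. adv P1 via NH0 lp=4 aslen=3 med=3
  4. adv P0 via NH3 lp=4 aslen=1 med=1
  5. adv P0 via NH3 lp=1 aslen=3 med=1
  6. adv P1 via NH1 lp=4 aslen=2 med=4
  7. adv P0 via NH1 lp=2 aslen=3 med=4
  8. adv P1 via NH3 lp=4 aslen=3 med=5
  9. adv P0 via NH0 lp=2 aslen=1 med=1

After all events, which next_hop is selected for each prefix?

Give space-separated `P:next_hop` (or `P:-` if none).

Op 1: best P0=NH2 P1=- P2=-
Op 2: best P0=NH2 P1=NH0 P2=-
Op 3: best P0=NH2 P1=NH0 P2=-
Op 4: best P0=NH3 P1=NH0 P2=-
Op 5: best P0=NH2 P1=NH0 P2=-
Op 6: best P0=NH2 P1=NH1 P2=-
Op 7: best P0=NH2 P1=NH1 P2=-
Op 8: best P0=NH2 P1=NH1 P2=-
Op 9: best P0=NH2 P1=NH1 P2=-

Answer: P0:NH2 P1:NH1 P2:-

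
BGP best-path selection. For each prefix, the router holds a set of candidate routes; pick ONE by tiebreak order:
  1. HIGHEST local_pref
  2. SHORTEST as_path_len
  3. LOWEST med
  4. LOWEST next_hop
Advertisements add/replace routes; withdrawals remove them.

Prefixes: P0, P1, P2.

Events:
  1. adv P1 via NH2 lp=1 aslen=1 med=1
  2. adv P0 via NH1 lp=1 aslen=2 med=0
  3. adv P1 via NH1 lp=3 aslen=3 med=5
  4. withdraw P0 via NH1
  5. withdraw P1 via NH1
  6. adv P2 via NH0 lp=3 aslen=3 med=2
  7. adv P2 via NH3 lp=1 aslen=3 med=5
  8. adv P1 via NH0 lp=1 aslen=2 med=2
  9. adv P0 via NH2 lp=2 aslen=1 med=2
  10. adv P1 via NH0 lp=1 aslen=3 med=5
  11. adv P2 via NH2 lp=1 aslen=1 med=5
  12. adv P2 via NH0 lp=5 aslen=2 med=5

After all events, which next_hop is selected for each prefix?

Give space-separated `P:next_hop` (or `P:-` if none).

Op 1: best P0=- P1=NH2 P2=-
Op 2: best P0=NH1 P1=NH2 P2=-
Op 3: best P0=NH1 P1=NH1 P2=-
Op 4: best P0=- P1=NH1 P2=-
Op 5: best P0=- P1=NH2 P2=-
Op 6: best P0=- P1=NH2 P2=NH0
Op 7: best P0=- P1=NH2 P2=NH0
Op 8: best P0=- P1=NH2 P2=NH0
Op 9: best P0=NH2 P1=NH2 P2=NH0
Op 10: best P0=NH2 P1=NH2 P2=NH0
Op 11: best P0=NH2 P1=NH2 P2=NH0
Op 12: best P0=NH2 P1=NH2 P2=NH0

Answer: P0:NH2 P1:NH2 P2:NH0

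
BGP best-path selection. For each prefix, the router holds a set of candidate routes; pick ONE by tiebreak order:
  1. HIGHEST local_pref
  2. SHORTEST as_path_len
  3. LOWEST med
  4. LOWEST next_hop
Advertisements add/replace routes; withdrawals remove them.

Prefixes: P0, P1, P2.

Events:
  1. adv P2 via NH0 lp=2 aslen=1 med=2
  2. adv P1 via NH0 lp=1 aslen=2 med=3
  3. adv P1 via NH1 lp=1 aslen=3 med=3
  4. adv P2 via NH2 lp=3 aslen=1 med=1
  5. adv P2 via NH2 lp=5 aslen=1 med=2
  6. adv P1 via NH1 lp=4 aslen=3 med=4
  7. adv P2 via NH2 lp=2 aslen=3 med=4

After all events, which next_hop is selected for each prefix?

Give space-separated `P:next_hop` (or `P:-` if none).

Answer: P0:- P1:NH1 P2:NH0

Derivation:
Op 1: best P0=- P1=- P2=NH0
Op 2: best P0=- P1=NH0 P2=NH0
Op 3: best P0=- P1=NH0 P2=NH0
Op 4: best P0=- P1=NH0 P2=NH2
Op 5: best P0=- P1=NH0 P2=NH2
Op 6: best P0=- P1=NH1 P2=NH2
Op 7: best P0=- P1=NH1 P2=NH0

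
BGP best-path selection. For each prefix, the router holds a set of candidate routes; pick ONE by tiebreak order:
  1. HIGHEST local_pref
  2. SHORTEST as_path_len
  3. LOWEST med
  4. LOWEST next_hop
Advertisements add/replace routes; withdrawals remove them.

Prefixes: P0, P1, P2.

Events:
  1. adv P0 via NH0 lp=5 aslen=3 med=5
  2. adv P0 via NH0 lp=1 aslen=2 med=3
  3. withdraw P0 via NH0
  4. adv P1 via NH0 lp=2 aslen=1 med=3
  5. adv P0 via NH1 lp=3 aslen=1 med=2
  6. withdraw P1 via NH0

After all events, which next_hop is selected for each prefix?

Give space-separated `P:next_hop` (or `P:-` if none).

Op 1: best P0=NH0 P1=- P2=-
Op 2: best P0=NH0 P1=- P2=-
Op 3: best P0=- P1=- P2=-
Op 4: best P0=- P1=NH0 P2=-
Op 5: best P0=NH1 P1=NH0 P2=-
Op 6: best P0=NH1 P1=- P2=-

Answer: P0:NH1 P1:- P2:-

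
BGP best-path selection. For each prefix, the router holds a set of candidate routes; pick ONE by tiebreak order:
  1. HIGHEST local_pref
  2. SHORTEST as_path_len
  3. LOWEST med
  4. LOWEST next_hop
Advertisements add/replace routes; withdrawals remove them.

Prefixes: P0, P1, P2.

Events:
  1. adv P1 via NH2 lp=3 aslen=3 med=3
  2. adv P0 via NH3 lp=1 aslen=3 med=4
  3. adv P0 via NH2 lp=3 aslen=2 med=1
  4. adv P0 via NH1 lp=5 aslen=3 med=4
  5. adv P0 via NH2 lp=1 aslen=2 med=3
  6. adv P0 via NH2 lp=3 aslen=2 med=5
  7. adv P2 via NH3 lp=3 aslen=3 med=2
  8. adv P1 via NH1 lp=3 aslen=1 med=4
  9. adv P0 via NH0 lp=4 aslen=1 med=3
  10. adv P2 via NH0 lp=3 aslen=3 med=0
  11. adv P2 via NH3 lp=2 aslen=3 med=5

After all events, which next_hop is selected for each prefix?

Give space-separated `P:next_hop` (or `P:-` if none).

Answer: P0:NH1 P1:NH1 P2:NH0

Derivation:
Op 1: best P0=- P1=NH2 P2=-
Op 2: best P0=NH3 P1=NH2 P2=-
Op 3: best P0=NH2 P1=NH2 P2=-
Op 4: best P0=NH1 P1=NH2 P2=-
Op 5: best P0=NH1 P1=NH2 P2=-
Op 6: best P0=NH1 P1=NH2 P2=-
Op 7: best P0=NH1 P1=NH2 P2=NH3
Op 8: best P0=NH1 P1=NH1 P2=NH3
Op 9: best P0=NH1 P1=NH1 P2=NH3
Op 10: best P0=NH1 P1=NH1 P2=NH0
Op 11: best P0=NH1 P1=NH1 P2=NH0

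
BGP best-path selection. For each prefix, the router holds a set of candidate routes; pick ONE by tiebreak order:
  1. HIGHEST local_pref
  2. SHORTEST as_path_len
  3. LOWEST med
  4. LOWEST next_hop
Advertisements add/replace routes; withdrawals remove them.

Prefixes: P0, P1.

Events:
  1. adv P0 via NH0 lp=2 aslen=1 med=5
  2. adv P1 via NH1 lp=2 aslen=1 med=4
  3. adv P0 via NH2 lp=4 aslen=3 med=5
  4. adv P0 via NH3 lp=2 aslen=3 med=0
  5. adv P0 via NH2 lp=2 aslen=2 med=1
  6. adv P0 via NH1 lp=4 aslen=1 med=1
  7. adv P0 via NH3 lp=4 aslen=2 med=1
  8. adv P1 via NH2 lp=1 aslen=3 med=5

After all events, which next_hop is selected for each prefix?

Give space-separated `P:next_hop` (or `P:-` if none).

Answer: P0:NH1 P1:NH1

Derivation:
Op 1: best P0=NH0 P1=-
Op 2: best P0=NH0 P1=NH1
Op 3: best P0=NH2 P1=NH1
Op 4: best P0=NH2 P1=NH1
Op 5: best P0=NH0 P1=NH1
Op 6: best P0=NH1 P1=NH1
Op 7: best P0=NH1 P1=NH1
Op 8: best P0=NH1 P1=NH1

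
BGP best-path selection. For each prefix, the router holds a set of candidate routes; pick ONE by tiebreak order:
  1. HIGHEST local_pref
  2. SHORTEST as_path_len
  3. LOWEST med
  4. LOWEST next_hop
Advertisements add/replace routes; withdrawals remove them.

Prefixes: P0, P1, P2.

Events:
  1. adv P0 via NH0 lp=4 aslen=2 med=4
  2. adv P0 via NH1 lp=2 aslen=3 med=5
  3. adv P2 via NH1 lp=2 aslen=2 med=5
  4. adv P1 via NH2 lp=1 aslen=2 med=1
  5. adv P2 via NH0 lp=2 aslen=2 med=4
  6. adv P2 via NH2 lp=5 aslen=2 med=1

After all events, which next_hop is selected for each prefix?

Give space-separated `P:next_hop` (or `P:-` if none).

Answer: P0:NH0 P1:NH2 P2:NH2

Derivation:
Op 1: best P0=NH0 P1=- P2=-
Op 2: best P0=NH0 P1=- P2=-
Op 3: best P0=NH0 P1=- P2=NH1
Op 4: best P0=NH0 P1=NH2 P2=NH1
Op 5: best P0=NH0 P1=NH2 P2=NH0
Op 6: best P0=NH0 P1=NH2 P2=NH2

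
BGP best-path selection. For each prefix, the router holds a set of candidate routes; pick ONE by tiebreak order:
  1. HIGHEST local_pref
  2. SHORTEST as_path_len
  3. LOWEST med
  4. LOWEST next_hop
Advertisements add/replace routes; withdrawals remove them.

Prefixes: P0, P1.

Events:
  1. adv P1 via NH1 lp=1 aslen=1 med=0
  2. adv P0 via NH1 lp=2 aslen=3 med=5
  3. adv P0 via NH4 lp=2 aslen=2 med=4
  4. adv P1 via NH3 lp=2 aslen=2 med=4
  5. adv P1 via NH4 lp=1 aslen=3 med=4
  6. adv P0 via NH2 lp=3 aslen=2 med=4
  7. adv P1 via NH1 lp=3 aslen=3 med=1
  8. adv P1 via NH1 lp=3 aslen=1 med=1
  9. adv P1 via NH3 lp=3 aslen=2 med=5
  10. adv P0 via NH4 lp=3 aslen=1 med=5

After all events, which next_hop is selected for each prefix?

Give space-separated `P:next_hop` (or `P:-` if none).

Op 1: best P0=- P1=NH1
Op 2: best P0=NH1 P1=NH1
Op 3: best P0=NH4 P1=NH1
Op 4: best P0=NH4 P1=NH3
Op 5: best P0=NH4 P1=NH3
Op 6: best P0=NH2 P1=NH3
Op 7: best P0=NH2 P1=NH1
Op 8: best P0=NH2 P1=NH1
Op 9: best P0=NH2 P1=NH1
Op 10: best P0=NH4 P1=NH1

Answer: P0:NH4 P1:NH1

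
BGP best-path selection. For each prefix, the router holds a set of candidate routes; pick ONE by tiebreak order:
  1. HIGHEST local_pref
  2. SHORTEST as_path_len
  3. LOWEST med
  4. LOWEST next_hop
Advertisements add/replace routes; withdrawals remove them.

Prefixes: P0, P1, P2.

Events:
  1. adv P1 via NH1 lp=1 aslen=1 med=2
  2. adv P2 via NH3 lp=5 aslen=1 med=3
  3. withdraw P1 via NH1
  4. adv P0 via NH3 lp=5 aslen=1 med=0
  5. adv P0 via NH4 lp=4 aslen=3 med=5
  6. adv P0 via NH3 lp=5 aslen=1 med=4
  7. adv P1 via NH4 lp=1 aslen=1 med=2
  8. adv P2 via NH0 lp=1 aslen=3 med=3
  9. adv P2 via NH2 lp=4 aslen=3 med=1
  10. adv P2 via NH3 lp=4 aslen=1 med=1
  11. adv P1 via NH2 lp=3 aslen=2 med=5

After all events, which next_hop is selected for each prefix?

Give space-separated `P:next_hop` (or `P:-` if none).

Op 1: best P0=- P1=NH1 P2=-
Op 2: best P0=- P1=NH1 P2=NH3
Op 3: best P0=- P1=- P2=NH3
Op 4: best P0=NH3 P1=- P2=NH3
Op 5: best P0=NH3 P1=- P2=NH3
Op 6: best P0=NH3 P1=- P2=NH3
Op 7: best P0=NH3 P1=NH4 P2=NH3
Op 8: best P0=NH3 P1=NH4 P2=NH3
Op 9: best P0=NH3 P1=NH4 P2=NH3
Op 10: best P0=NH3 P1=NH4 P2=NH3
Op 11: best P0=NH3 P1=NH2 P2=NH3

Answer: P0:NH3 P1:NH2 P2:NH3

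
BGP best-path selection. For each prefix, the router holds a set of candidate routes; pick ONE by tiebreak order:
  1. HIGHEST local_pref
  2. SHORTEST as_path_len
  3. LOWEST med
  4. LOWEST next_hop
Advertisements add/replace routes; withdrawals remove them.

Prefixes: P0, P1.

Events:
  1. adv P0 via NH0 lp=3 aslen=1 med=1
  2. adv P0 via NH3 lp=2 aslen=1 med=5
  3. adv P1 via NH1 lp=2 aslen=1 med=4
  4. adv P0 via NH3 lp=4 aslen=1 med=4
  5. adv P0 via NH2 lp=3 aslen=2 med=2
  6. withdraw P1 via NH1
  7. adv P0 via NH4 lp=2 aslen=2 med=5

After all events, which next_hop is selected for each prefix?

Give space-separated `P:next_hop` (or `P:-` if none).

Op 1: best P0=NH0 P1=-
Op 2: best P0=NH0 P1=-
Op 3: best P0=NH0 P1=NH1
Op 4: best P0=NH3 P1=NH1
Op 5: best P0=NH3 P1=NH1
Op 6: best P0=NH3 P1=-
Op 7: best P0=NH3 P1=-

Answer: P0:NH3 P1:-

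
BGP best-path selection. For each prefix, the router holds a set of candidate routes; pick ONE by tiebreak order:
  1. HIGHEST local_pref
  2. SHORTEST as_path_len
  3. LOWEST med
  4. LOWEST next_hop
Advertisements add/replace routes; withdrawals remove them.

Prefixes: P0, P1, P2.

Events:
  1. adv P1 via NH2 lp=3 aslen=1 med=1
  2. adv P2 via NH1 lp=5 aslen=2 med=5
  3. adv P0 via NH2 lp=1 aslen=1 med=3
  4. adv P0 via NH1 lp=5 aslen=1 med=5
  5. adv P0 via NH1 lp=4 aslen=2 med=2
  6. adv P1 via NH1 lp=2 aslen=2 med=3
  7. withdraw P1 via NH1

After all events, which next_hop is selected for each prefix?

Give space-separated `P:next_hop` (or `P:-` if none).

Answer: P0:NH1 P1:NH2 P2:NH1

Derivation:
Op 1: best P0=- P1=NH2 P2=-
Op 2: best P0=- P1=NH2 P2=NH1
Op 3: best P0=NH2 P1=NH2 P2=NH1
Op 4: best P0=NH1 P1=NH2 P2=NH1
Op 5: best P0=NH1 P1=NH2 P2=NH1
Op 6: best P0=NH1 P1=NH2 P2=NH1
Op 7: best P0=NH1 P1=NH2 P2=NH1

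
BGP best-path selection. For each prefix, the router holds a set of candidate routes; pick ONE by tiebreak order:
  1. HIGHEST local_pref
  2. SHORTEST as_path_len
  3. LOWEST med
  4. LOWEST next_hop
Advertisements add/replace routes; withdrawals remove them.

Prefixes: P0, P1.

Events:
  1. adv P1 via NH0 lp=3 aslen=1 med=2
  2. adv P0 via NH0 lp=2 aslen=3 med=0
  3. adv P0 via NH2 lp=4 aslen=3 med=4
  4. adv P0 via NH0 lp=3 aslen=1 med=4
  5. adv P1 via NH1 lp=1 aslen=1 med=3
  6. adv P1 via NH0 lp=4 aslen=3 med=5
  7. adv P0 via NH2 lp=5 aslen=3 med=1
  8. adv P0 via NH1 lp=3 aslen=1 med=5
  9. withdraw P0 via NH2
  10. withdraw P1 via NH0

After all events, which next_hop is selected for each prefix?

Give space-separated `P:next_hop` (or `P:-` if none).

Op 1: best P0=- P1=NH0
Op 2: best P0=NH0 P1=NH0
Op 3: best P0=NH2 P1=NH0
Op 4: best P0=NH2 P1=NH0
Op 5: best P0=NH2 P1=NH0
Op 6: best P0=NH2 P1=NH0
Op 7: best P0=NH2 P1=NH0
Op 8: best P0=NH2 P1=NH0
Op 9: best P0=NH0 P1=NH0
Op 10: best P0=NH0 P1=NH1

Answer: P0:NH0 P1:NH1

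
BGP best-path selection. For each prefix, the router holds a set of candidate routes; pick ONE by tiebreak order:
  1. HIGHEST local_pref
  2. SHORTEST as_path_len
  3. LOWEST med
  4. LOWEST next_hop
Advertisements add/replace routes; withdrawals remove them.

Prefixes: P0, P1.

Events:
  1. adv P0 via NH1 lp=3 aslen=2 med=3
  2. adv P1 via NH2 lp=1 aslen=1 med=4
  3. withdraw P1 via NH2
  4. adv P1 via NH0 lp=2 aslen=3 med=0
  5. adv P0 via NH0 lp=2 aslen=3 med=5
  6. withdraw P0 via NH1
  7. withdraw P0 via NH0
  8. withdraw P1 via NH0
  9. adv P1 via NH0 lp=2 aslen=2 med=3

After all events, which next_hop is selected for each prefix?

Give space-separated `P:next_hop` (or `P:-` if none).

Answer: P0:- P1:NH0

Derivation:
Op 1: best P0=NH1 P1=-
Op 2: best P0=NH1 P1=NH2
Op 3: best P0=NH1 P1=-
Op 4: best P0=NH1 P1=NH0
Op 5: best P0=NH1 P1=NH0
Op 6: best P0=NH0 P1=NH0
Op 7: best P0=- P1=NH0
Op 8: best P0=- P1=-
Op 9: best P0=- P1=NH0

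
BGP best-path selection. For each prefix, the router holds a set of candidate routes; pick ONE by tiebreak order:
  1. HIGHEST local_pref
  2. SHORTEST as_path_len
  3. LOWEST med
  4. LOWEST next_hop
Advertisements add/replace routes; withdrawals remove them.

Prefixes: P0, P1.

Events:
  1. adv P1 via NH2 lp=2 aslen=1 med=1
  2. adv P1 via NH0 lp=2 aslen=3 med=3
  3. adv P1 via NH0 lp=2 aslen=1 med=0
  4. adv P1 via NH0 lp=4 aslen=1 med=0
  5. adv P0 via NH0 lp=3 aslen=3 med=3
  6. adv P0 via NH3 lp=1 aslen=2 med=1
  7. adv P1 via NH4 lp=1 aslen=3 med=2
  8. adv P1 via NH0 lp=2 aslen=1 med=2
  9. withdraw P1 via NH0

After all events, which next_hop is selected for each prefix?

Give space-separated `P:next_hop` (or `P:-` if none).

Op 1: best P0=- P1=NH2
Op 2: best P0=- P1=NH2
Op 3: best P0=- P1=NH0
Op 4: best P0=- P1=NH0
Op 5: best P0=NH0 P1=NH0
Op 6: best P0=NH0 P1=NH0
Op 7: best P0=NH0 P1=NH0
Op 8: best P0=NH0 P1=NH2
Op 9: best P0=NH0 P1=NH2

Answer: P0:NH0 P1:NH2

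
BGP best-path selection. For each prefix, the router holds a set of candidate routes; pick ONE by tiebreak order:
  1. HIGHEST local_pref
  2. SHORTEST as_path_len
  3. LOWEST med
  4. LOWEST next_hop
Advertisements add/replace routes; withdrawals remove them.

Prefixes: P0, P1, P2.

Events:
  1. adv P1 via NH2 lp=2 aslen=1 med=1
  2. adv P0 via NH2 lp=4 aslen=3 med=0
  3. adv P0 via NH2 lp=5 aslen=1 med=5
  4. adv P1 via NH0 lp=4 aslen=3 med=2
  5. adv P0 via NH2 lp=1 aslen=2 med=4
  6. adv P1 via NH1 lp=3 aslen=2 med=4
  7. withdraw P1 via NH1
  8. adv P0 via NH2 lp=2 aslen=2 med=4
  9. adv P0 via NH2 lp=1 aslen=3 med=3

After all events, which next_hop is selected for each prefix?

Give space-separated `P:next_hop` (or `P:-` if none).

Answer: P0:NH2 P1:NH0 P2:-

Derivation:
Op 1: best P0=- P1=NH2 P2=-
Op 2: best P0=NH2 P1=NH2 P2=-
Op 3: best P0=NH2 P1=NH2 P2=-
Op 4: best P0=NH2 P1=NH0 P2=-
Op 5: best P0=NH2 P1=NH0 P2=-
Op 6: best P0=NH2 P1=NH0 P2=-
Op 7: best P0=NH2 P1=NH0 P2=-
Op 8: best P0=NH2 P1=NH0 P2=-
Op 9: best P0=NH2 P1=NH0 P2=-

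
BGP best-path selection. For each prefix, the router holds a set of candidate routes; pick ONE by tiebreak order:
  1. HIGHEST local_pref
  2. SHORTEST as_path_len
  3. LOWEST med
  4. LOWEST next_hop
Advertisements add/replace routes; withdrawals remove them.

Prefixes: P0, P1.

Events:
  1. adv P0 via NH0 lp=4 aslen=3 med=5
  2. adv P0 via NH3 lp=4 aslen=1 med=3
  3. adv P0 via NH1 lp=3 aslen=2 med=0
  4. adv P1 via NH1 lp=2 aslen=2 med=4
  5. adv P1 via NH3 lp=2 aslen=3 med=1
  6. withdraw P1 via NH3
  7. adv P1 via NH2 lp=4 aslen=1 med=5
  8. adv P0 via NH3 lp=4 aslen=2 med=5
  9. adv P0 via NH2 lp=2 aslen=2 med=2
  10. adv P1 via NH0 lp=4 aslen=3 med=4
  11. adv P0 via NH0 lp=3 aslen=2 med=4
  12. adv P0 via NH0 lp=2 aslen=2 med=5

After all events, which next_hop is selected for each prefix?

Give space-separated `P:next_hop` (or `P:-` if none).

Answer: P0:NH3 P1:NH2

Derivation:
Op 1: best P0=NH0 P1=-
Op 2: best P0=NH3 P1=-
Op 3: best P0=NH3 P1=-
Op 4: best P0=NH3 P1=NH1
Op 5: best P0=NH3 P1=NH1
Op 6: best P0=NH3 P1=NH1
Op 7: best P0=NH3 P1=NH2
Op 8: best P0=NH3 P1=NH2
Op 9: best P0=NH3 P1=NH2
Op 10: best P0=NH3 P1=NH2
Op 11: best P0=NH3 P1=NH2
Op 12: best P0=NH3 P1=NH2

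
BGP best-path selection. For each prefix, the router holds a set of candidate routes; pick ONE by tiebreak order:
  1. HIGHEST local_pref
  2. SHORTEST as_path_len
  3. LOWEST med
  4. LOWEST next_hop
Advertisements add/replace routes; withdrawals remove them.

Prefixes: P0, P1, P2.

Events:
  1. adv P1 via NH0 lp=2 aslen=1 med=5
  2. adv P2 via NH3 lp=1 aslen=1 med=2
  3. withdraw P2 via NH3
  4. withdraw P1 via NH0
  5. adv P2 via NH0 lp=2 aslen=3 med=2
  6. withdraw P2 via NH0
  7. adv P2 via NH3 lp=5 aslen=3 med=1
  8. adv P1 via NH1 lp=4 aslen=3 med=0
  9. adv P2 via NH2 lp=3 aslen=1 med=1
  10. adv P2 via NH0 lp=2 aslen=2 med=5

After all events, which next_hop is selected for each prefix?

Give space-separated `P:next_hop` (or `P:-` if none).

Answer: P0:- P1:NH1 P2:NH3

Derivation:
Op 1: best P0=- P1=NH0 P2=-
Op 2: best P0=- P1=NH0 P2=NH3
Op 3: best P0=- P1=NH0 P2=-
Op 4: best P0=- P1=- P2=-
Op 5: best P0=- P1=- P2=NH0
Op 6: best P0=- P1=- P2=-
Op 7: best P0=- P1=- P2=NH3
Op 8: best P0=- P1=NH1 P2=NH3
Op 9: best P0=- P1=NH1 P2=NH3
Op 10: best P0=- P1=NH1 P2=NH3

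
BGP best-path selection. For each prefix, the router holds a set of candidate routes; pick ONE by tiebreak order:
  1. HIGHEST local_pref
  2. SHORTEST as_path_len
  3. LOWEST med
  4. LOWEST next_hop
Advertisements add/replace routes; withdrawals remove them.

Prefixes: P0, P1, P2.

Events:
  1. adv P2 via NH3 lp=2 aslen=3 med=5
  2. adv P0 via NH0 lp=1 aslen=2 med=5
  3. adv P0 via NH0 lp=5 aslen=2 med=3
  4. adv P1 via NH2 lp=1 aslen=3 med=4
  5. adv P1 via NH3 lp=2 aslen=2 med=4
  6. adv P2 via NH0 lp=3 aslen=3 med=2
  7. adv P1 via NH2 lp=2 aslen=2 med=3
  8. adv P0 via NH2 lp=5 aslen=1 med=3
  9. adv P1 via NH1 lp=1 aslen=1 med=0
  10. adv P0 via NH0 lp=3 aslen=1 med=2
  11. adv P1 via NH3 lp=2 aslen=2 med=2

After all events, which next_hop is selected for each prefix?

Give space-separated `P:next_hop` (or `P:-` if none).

Op 1: best P0=- P1=- P2=NH3
Op 2: best P0=NH0 P1=- P2=NH3
Op 3: best P0=NH0 P1=- P2=NH3
Op 4: best P0=NH0 P1=NH2 P2=NH3
Op 5: best P0=NH0 P1=NH3 P2=NH3
Op 6: best P0=NH0 P1=NH3 P2=NH0
Op 7: best P0=NH0 P1=NH2 P2=NH0
Op 8: best P0=NH2 P1=NH2 P2=NH0
Op 9: best P0=NH2 P1=NH2 P2=NH0
Op 10: best P0=NH2 P1=NH2 P2=NH0
Op 11: best P0=NH2 P1=NH3 P2=NH0

Answer: P0:NH2 P1:NH3 P2:NH0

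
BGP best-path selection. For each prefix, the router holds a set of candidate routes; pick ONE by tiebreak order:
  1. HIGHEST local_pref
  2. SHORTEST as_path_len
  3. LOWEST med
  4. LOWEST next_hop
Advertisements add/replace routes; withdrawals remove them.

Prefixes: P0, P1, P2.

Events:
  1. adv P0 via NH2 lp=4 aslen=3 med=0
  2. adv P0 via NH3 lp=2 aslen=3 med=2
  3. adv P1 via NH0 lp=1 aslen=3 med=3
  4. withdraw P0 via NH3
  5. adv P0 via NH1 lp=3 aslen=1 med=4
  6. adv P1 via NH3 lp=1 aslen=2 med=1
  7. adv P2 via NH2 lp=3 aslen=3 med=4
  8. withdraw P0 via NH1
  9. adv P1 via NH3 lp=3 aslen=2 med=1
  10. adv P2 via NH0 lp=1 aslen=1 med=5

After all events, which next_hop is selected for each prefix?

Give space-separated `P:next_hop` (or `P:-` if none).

Op 1: best P0=NH2 P1=- P2=-
Op 2: best P0=NH2 P1=- P2=-
Op 3: best P0=NH2 P1=NH0 P2=-
Op 4: best P0=NH2 P1=NH0 P2=-
Op 5: best P0=NH2 P1=NH0 P2=-
Op 6: best P0=NH2 P1=NH3 P2=-
Op 7: best P0=NH2 P1=NH3 P2=NH2
Op 8: best P0=NH2 P1=NH3 P2=NH2
Op 9: best P0=NH2 P1=NH3 P2=NH2
Op 10: best P0=NH2 P1=NH3 P2=NH2

Answer: P0:NH2 P1:NH3 P2:NH2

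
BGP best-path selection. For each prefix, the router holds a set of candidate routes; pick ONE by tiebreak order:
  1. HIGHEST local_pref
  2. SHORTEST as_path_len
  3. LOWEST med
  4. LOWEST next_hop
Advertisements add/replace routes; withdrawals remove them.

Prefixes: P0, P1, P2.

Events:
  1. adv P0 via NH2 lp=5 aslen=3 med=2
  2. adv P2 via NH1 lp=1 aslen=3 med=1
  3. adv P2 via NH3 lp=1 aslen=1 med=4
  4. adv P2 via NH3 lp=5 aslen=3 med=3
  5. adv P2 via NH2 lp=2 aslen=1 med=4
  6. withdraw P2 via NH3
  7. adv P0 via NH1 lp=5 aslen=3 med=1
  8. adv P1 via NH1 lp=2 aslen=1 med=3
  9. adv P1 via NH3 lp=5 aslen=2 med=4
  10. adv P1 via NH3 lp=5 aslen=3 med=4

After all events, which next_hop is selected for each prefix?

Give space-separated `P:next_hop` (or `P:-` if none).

Answer: P0:NH1 P1:NH3 P2:NH2

Derivation:
Op 1: best P0=NH2 P1=- P2=-
Op 2: best P0=NH2 P1=- P2=NH1
Op 3: best P0=NH2 P1=- P2=NH3
Op 4: best P0=NH2 P1=- P2=NH3
Op 5: best P0=NH2 P1=- P2=NH3
Op 6: best P0=NH2 P1=- P2=NH2
Op 7: best P0=NH1 P1=- P2=NH2
Op 8: best P0=NH1 P1=NH1 P2=NH2
Op 9: best P0=NH1 P1=NH3 P2=NH2
Op 10: best P0=NH1 P1=NH3 P2=NH2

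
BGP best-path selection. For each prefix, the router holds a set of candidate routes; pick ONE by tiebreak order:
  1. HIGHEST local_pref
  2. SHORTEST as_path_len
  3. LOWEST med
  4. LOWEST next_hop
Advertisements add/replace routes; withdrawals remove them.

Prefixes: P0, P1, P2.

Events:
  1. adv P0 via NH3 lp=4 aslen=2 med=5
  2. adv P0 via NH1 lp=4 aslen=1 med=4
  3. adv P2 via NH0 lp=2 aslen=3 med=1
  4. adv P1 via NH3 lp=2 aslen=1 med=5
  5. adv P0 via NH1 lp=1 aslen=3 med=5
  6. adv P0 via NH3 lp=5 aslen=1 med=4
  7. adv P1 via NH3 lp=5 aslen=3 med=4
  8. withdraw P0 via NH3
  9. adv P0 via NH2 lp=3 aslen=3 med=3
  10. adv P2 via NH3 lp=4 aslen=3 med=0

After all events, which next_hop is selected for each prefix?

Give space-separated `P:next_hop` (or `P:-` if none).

Op 1: best P0=NH3 P1=- P2=-
Op 2: best P0=NH1 P1=- P2=-
Op 3: best P0=NH1 P1=- P2=NH0
Op 4: best P0=NH1 P1=NH3 P2=NH0
Op 5: best P0=NH3 P1=NH3 P2=NH0
Op 6: best P0=NH3 P1=NH3 P2=NH0
Op 7: best P0=NH3 P1=NH3 P2=NH0
Op 8: best P0=NH1 P1=NH3 P2=NH0
Op 9: best P0=NH2 P1=NH3 P2=NH0
Op 10: best P0=NH2 P1=NH3 P2=NH3

Answer: P0:NH2 P1:NH3 P2:NH3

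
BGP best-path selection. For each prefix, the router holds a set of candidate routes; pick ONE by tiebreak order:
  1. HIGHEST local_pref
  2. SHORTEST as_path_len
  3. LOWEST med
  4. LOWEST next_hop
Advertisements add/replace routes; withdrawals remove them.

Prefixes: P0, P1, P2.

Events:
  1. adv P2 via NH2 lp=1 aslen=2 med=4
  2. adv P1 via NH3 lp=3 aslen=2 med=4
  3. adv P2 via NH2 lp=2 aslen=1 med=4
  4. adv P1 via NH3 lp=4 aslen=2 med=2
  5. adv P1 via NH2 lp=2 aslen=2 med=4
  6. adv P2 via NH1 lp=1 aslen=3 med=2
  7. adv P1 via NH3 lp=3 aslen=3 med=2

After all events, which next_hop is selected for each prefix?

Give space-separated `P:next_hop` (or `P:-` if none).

Answer: P0:- P1:NH3 P2:NH2

Derivation:
Op 1: best P0=- P1=- P2=NH2
Op 2: best P0=- P1=NH3 P2=NH2
Op 3: best P0=- P1=NH3 P2=NH2
Op 4: best P0=- P1=NH3 P2=NH2
Op 5: best P0=- P1=NH3 P2=NH2
Op 6: best P0=- P1=NH3 P2=NH2
Op 7: best P0=- P1=NH3 P2=NH2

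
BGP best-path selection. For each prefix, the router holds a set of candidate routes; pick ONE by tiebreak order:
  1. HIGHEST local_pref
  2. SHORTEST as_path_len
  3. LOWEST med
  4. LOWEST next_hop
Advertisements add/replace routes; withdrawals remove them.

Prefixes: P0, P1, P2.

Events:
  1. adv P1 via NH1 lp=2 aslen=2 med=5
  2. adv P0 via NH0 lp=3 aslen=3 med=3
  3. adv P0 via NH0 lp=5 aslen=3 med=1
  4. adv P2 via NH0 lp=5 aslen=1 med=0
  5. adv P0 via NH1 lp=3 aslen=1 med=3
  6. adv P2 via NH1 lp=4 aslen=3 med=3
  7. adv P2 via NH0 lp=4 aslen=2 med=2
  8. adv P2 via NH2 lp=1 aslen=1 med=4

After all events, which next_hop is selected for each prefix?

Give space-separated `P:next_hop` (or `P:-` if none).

Answer: P0:NH0 P1:NH1 P2:NH0

Derivation:
Op 1: best P0=- P1=NH1 P2=-
Op 2: best P0=NH0 P1=NH1 P2=-
Op 3: best P0=NH0 P1=NH1 P2=-
Op 4: best P0=NH0 P1=NH1 P2=NH0
Op 5: best P0=NH0 P1=NH1 P2=NH0
Op 6: best P0=NH0 P1=NH1 P2=NH0
Op 7: best P0=NH0 P1=NH1 P2=NH0
Op 8: best P0=NH0 P1=NH1 P2=NH0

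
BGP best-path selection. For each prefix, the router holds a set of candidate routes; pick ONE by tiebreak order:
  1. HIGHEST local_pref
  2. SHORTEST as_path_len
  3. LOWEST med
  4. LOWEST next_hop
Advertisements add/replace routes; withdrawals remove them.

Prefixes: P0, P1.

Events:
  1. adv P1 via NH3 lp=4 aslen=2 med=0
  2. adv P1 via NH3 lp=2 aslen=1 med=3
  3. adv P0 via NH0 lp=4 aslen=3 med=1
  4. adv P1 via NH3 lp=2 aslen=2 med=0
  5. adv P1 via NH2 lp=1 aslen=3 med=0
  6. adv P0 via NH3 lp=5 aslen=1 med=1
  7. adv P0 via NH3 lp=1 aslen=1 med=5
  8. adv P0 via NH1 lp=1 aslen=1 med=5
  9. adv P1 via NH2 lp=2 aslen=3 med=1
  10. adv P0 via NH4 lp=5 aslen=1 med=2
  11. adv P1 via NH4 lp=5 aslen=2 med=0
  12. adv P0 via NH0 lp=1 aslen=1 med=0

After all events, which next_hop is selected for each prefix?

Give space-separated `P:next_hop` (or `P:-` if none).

Answer: P0:NH4 P1:NH4

Derivation:
Op 1: best P0=- P1=NH3
Op 2: best P0=- P1=NH3
Op 3: best P0=NH0 P1=NH3
Op 4: best P0=NH0 P1=NH3
Op 5: best P0=NH0 P1=NH3
Op 6: best P0=NH3 P1=NH3
Op 7: best P0=NH0 P1=NH3
Op 8: best P0=NH0 P1=NH3
Op 9: best P0=NH0 P1=NH3
Op 10: best P0=NH4 P1=NH3
Op 11: best P0=NH4 P1=NH4
Op 12: best P0=NH4 P1=NH4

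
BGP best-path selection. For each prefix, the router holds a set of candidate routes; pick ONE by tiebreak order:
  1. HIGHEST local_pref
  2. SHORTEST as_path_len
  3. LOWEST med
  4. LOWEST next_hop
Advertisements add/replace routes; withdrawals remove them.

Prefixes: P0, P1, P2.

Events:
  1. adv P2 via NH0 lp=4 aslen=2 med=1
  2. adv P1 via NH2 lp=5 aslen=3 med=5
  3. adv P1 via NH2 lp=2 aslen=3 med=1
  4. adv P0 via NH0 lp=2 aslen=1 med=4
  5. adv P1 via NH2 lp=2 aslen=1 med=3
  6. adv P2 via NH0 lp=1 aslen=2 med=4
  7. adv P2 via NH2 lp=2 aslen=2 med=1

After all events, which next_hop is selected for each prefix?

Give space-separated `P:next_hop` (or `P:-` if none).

Answer: P0:NH0 P1:NH2 P2:NH2

Derivation:
Op 1: best P0=- P1=- P2=NH0
Op 2: best P0=- P1=NH2 P2=NH0
Op 3: best P0=- P1=NH2 P2=NH0
Op 4: best P0=NH0 P1=NH2 P2=NH0
Op 5: best P0=NH0 P1=NH2 P2=NH0
Op 6: best P0=NH0 P1=NH2 P2=NH0
Op 7: best P0=NH0 P1=NH2 P2=NH2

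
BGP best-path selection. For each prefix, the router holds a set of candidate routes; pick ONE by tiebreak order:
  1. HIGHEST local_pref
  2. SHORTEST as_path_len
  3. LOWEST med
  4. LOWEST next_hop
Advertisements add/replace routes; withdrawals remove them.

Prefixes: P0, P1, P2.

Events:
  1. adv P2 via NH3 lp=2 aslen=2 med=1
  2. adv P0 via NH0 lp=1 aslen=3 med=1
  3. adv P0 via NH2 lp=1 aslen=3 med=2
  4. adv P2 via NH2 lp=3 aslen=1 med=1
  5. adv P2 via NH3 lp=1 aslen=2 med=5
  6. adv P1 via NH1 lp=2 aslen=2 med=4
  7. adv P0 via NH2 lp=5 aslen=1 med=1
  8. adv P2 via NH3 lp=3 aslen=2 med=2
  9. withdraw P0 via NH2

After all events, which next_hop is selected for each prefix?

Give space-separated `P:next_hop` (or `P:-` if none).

Answer: P0:NH0 P1:NH1 P2:NH2

Derivation:
Op 1: best P0=- P1=- P2=NH3
Op 2: best P0=NH0 P1=- P2=NH3
Op 3: best P0=NH0 P1=- P2=NH3
Op 4: best P0=NH0 P1=- P2=NH2
Op 5: best P0=NH0 P1=- P2=NH2
Op 6: best P0=NH0 P1=NH1 P2=NH2
Op 7: best P0=NH2 P1=NH1 P2=NH2
Op 8: best P0=NH2 P1=NH1 P2=NH2
Op 9: best P0=NH0 P1=NH1 P2=NH2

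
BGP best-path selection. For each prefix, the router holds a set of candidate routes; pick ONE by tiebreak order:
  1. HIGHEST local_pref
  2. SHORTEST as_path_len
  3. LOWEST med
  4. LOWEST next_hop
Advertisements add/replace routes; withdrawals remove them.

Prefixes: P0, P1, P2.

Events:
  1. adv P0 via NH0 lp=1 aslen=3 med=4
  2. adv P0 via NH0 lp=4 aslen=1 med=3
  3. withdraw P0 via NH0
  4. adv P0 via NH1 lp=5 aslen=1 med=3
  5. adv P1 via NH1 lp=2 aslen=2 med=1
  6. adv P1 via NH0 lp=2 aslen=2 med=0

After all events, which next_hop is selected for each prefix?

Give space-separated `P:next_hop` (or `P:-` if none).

Answer: P0:NH1 P1:NH0 P2:-

Derivation:
Op 1: best P0=NH0 P1=- P2=-
Op 2: best P0=NH0 P1=- P2=-
Op 3: best P0=- P1=- P2=-
Op 4: best P0=NH1 P1=- P2=-
Op 5: best P0=NH1 P1=NH1 P2=-
Op 6: best P0=NH1 P1=NH0 P2=-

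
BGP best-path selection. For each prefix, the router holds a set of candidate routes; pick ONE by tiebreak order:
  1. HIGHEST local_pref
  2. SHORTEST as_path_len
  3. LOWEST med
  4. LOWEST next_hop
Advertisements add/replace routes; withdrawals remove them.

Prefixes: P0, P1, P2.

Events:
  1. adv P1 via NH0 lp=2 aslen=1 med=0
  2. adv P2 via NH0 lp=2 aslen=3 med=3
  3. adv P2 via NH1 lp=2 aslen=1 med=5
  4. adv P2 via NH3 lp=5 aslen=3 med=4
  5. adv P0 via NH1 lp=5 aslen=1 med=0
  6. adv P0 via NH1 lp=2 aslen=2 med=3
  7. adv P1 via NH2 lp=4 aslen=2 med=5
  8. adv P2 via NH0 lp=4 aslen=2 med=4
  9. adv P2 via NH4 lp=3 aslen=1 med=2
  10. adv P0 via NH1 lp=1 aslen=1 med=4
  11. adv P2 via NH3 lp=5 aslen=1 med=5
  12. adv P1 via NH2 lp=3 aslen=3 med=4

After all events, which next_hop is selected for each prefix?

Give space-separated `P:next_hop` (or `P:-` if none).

Answer: P0:NH1 P1:NH2 P2:NH3

Derivation:
Op 1: best P0=- P1=NH0 P2=-
Op 2: best P0=- P1=NH0 P2=NH0
Op 3: best P0=- P1=NH0 P2=NH1
Op 4: best P0=- P1=NH0 P2=NH3
Op 5: best P0=NH1 P1=NH0 P2=NH3
Op 6: best P0=NH1 P1=NH0 P2=NH3
Op 7: best P0=NH1 P1=NH2 P2=NH3
Op 8: best P0=NH1 P1=NH2 P2=NH3
Op 9: best P0=NH1 P1=NH2 P2=NH3
Op 10: best P0=NH1 P1=NH2 P2=NH3
Op 11: best P0=NH1 P1=NH2 P2=NH3
Op 12: best P0=NH1 P1=NH2 P2=NH3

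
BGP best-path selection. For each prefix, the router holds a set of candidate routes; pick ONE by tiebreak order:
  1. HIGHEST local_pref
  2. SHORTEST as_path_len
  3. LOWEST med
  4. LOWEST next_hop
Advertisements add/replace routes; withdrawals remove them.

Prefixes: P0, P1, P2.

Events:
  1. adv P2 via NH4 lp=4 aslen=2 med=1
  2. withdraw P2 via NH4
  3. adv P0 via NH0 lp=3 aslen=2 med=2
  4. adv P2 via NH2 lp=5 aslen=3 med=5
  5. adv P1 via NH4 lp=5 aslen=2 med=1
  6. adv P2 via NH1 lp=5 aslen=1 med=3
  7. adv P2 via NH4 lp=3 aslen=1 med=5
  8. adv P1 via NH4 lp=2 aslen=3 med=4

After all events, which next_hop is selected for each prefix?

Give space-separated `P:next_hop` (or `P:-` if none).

Answer: P0:NH0 P1:NH4 P2:NH1

Derivation:
Op 1: best P0=- P1=- P2=NH4
Op 2: best P0=- P1=- P2=-
Op 3: best P0=NH0 P1=- P2=-
Op 4: best P0=NH0 P1=- P2=NH2
Op 5: best P0=NH0 P1=NH4 P2=NH2
Op 6: best P0=NH0 P1=NH4 P2=NH1
Op 7: best P0=NH0 P1=NH4 P2=NH1
Op 8: best P0=NH0 P1=NH4 P2=NH1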